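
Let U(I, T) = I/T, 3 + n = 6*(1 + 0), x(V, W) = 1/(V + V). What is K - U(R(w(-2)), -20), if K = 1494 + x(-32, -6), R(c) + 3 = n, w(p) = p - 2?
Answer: 95615/64 ≈ 1494.0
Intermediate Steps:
w(p) = -2 + p
x(V, W) = 1/(2*V)
n = 3 (n = -3 + 6*(1 + 0) = -3 + 6*1 = -3 + 6 = 3)
R(c) = 0 (R(c) = -3 + 3 = 0)
K = 95615/64 (K = 1494 + (½)/(-32) = 1494 + (½)*(-1/32) = 1494 - 1/64 = 95615/64 ≈ 1494.0)
K - U(R(w(-2)), -20) = 95615/64 - 0/(-20) = 95615/64 - 0*(-1)/20 = 95615/64 - 1*0 = 95615/64 + 0 = 95615/64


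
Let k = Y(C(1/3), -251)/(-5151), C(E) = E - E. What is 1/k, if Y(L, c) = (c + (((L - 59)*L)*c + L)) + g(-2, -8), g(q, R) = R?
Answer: 5151/259 ≈ 19.888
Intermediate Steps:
C(E) = 0
Y(L, c) = -8 + L + c + L*c*(-59 + L) (Y(L, c) = (c + (((L - 59)*L)*c + L)) - 8 = (c + (((-59 + L)*L)*c + L)) - 8 = (c + ((L*(-59 + L))*c + L)) - 8 = (c + (L*c*(-59 + L) + L)) - 8 = (c + (L + L*c*(-59 + L))) - 8 = (L + c + L*c*(-59 + L)) - 8 = -8 + L + c + L*c*(-59 + L))
k = 259/5151 (k = (-8 + 0 - 251 - 251*0**2 - 59*0*(-251))/(-5151) = (-8 + 0 - 251 - 251*0 + 0)*(-1/5151) = (-8 + 0 - 251 + 0 + 0)*(-1/5151) = -259*(-1/5151) = 259/5151 ≈ 0.050282)
1/k = 1/(259/5151) = 5151/259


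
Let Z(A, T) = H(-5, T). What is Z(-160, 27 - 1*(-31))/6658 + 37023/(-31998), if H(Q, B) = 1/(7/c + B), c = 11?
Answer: -13249299121/11451044265 ≈ -1.1570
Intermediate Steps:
H(Q, B) = 1/(7/11 + B)
Z(A, T) = 11/(7 + 11*T)
Z(-160, 27 - 1*(-31))/6658 + 37023/(-31998) = (11/(7 + 11*(27 - 1*(-31))))/6658 + 37023/(-31998) = (11/(7 + 11*(27 + 31)))*(1/6658) + 37023*(-1/31998) = (11/(7 + 11*58))*(1/6658) - 12341/10666 = (11/(7 + 638))*(1/6658) - 12341/10666 = (11/645)*(1/6658) - 12341/10666 = 11/4294410 - 12341/10666 = -13249299121/11451044265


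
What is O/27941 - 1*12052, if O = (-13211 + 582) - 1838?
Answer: -336759399/27941 ≈ -12053.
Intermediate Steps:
O = -14467 (O = -12629 - 1838 = -14467)
O/27941 - 1*12052 = -14467/27941 - 1*12052 = -14467*1/27941 - 12052 = -14467/27941 - 12052 = -336759399/27941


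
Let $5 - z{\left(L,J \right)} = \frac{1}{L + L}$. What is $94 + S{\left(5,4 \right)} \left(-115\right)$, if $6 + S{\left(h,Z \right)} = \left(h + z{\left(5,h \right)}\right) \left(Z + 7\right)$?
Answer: $- \frac{23479}{2} \approx -11740.0$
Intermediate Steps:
$z{\left(L,J \right)} = 5 - \frac{1}{2 L}$ ($z{\left(L,J \right)} = 5 - \frac{1}{L + L} = 5 - \frac{1}{2 L}$)
$S{\left(h,Z \right)} = -6 + \left(7 + Z\right) \left(\frac{49}{10} + h\right)$ ($S{\left(h,Z \right)} = -6 + \left(h + \left(5 - \frac{1}{2 \cdot 5}\right)\right) \left(Z + 7\right) = -6 + \left(h + \left(5 - \frac{1}{10}\right)\right) \left(7 + Z\right) = -6 + \left(h + \frac{49}{10}\right) \left(7 + Z\right) = -6 + \left(\frac{49}{10} + h\right) \left(7 + Z\right) = -6 + \left(7 + Z\right) \left(\frac{49}{10} + h\right)$)
$94 + S{\left(5,4 \right)} \left(-115\right) = 94 + \left(\frac{283}{10} + 7 \cdot 5 + \frac{49}{10} \cdot 4 + 4 \cdot 5\right) \left(-115\right) = 94 + \left(\frac{283}{10} + 35 + \frac{98}{5} + 20\right) \left(-115\right) = 94 + \frac{1029}{10} \left(-115\right) = 94 - \frac{23667}{2} = - \frac{23479}{2}$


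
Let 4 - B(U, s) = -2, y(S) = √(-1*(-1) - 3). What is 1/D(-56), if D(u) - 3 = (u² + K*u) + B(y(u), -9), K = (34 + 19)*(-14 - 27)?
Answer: 1/124833 ≈ 8.0107e-6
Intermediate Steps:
y(S) = I*√2 (y(S) = √(1 - 3) = √(-2) = I*√2)
B(U, s) = 6 (B(U, s) = 4 - 1*(-2) = 4 + 2 = 6)
K = -2173 (K = 53*(-41) = -2173)
D(u) = 9 + u² - 2173*u (D(u) = 3 + ((u² - 2173*u) + 6) = 3 + (6 + u² - 2173*u) = 9 + u² - 2173*u)
1/D(-56) = 1/(9 + (-56)² - 2173*(-56)) = 1/(9 + 3136 + 121688) = 1/124833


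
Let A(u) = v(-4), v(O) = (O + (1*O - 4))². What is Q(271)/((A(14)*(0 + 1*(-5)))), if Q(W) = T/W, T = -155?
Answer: 31/39024 ≈ 0.00079438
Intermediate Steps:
v(O) = (-4 + 2*O)² (v(O) = (O + (O - 4))² = (O + (-4 + O))² = (-4 + 2*O)²)
A(u) = 144 (A(u) = 4*(-2 - 4)² = 4*(-6)² = 4*36 = 144)
Q(W) = -155/W
Q(271)/((A(14)*(0 + 1*(-5)))) = (-155/271)/((144*(0 + 1*(-5)))) = (-155*1/271)/((144*(0 - 5))) = -155/(271*(144*(-5))) = -155/271/(-720) = -155/271*(-1/720) = 31/39024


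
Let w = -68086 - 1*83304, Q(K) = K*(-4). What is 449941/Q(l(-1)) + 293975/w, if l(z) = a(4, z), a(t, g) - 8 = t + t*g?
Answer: -6812597519/484448 ≈ -14063.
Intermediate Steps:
a(t, g) = 8 + t + g*t (a(t, g) = 8 + (t + t*g) = 8 + (t + g*t) = 8 + t + g*t)
l(z) = 12 + 4*z (l(z) = 8 + 4 + z*4 = 8 + 4 + 4*z = 12 + 4*z)
Q(K) = -4*K
w = -151390 (w = -68086 - 83304 = -151390)
449941/Q(l(-1)) + 293975/w = 449941/((-4*(12 + 4*(-1)))) + 293975/(-151390) = 449941/((-4*(12 - 4))) + 293975*(-1/151390) = 449941/((-4*8)) - 58795/30278 = 449941/(-32) - 58795/30278 = 449941*(-1/32) - 58795/30278 = -449941/32 - 58795/30278 = -6812597519/484448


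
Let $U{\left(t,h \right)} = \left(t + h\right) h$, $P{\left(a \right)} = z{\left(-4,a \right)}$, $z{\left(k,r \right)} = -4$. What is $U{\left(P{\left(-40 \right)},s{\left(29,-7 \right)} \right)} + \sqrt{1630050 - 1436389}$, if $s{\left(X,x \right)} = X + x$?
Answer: $396 + \sqrt{193661} \approx 836.07$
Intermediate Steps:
$P{\left(a \right)} = -4$
$U{\left(t,h \right)} = h \left(h + t\right)$ ($U{\left(t,h \right)} = \left(h + t\right) h = h \left(h + t\right)$)
$U{\left(P{\left(-40 \right)},s{\left(29,-7 \right)} \right)} + \sqrt{1630050 - 1436389} = \left(29 - 7\right) \left(\left(29 - 7\right) - 4\right) + \sqrt{1630050 - 1436389} = 22 \left(22 - 4\right) + \sqrt{193661} = 22 \cdot 18 + \sqrt{193661} = 396 + \sqrt{193661}$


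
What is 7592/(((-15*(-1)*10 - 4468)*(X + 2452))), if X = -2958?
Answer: 1898/546227 ≈ 0.0034747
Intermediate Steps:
7592/(((-15*(-1)*10 - 4468)*(X + 2452))) = 7592/(((-15*(-1)*10 - 4468)*(-2958 + 2452))) = 7592/(((15*10 - 4468)*(-506))) = 7592/(((150 - 4468)*(-506))) = 7592/((-4318*(-506))) = 7592/2184908 = 7592*(1/2184908) = 1898/546227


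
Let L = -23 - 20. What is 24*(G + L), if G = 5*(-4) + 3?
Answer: -1440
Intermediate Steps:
G = -17 (G = -20 + 3 = -17)
L = -43
24*(G + L) = 24*(-17 - 43) = 24*(-60) = -1440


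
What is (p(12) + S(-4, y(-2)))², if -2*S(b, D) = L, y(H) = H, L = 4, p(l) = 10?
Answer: 64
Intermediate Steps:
S(b, D) = -2 (S(b, D) = -½*4 = -2)
(p(12) + S(-4, y(-2)))² = (10 - 2)² = 8² = 64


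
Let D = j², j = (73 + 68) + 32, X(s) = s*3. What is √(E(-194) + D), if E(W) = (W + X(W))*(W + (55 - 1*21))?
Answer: 3*√17121 ≈ 392.54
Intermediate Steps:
X(s) = 3*s
j = 173 (j = 141 + 32 = 173)
D = 29929 (D = 173² = 29929)
E(W) = 4*W*(34 + W) (E(W) = (W + 3*W)*(W + (55 - 1*21)) = (4*W)*(W + (55 - 21)) = (4*W)*(W + 34) = (4*W)*(34 + W) = 4*W*(34 + W))
√(E(-194) + D) = √(4*(-194)*(34 - 194) + 29929) = √(4*(-194)*(-160) + 29929) = √(124160 + 29929) = √154089 = 3*√17121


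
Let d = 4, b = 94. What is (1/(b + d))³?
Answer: 1/941192 ≈ 1.0625e-6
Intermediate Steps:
(1/(b + d))³ = (1/(94 + 4))³ = (1/98)³ = 1/941192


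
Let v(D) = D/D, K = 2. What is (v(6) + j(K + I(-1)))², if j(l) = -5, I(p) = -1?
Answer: 16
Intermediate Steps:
v(D) = 1
(v(6) + j(K + I(-1)))² = (1 - 5)² = (-4)² = 16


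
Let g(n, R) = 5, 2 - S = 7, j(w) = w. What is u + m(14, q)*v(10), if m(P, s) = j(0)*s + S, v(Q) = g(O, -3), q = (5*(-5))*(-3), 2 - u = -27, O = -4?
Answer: 4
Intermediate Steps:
S = -5 (S = 2 - 1*7 = 2 - 7 = -5)
u = 29 (u = 2 - 1*(-27) = 2 + 27 = 29)
q = 75 (q = -25*(-3) = 75)
v(Q) = 5
m(P, s) = -5 (m(P, s) = 0*s - 5 = 0 - 5 = -5)
u + m(14, q)*v(10) = 29 - 5*5 = 29 - 25 = 4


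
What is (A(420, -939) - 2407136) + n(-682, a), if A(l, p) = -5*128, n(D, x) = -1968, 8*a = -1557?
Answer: -2409744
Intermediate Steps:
a = -1557/8 (a = (⅛)*(-1557) = -1557/8 ≈ -194.63)
A(l, p) = -640
(A(420, -939) - 2407136) + n(-682, a) = (-640 - 2407136) - 1968 = -2407776 - 1968 = -2409744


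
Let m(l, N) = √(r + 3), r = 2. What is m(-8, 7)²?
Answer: 5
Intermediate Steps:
m(l, N) = √5 (m(l, N) = √(2 + 3) = √5)
m(-8, 7)² = (√5)² = 5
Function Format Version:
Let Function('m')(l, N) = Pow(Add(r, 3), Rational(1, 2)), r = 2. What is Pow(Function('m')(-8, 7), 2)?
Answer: 5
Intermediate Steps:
Function('m')(l, N) = Pow(5, Rational(1, 2)) (Function('m')(l, N) = Pow(Add(2, 3), Rational(1, 2)) = Pow(5, Rational(1, 2)))
Pow(Function('m')(-8, 7), 2) = Pow(Pow(5, Rational(1, 2)), 2) = 5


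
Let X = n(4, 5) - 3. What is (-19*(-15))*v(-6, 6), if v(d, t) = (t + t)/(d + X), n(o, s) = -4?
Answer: -3420/13 ≈ -263.08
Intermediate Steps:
X = -7 (X = -4 - 3 = -7)
v(d, t) = 2*t/(-7 + d) (v(d, t) = (t + t)/(d - 7) = (2*t)/(-7 + d) = 2*t/(-7 + d))
(-19*(-15))*v(-6, 6) = (-19*(-15))*(2*6/(-7 - 6)) = 285*(2*6/(-13)) = 285*(2*6*(-1/13)) = 285*(-12/13) = -3420/13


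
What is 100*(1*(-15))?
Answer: -1500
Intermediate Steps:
100*(1*(-15)) = 100*(-15) = -1500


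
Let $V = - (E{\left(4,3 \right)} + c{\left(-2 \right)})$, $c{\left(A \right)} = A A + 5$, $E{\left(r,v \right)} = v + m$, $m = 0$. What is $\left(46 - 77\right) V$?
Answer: $372$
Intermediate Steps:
$E{\left(r,v \right)} = v$ ($E{\left(r,v \right)} = v + 0 = v$)
$c{\left(A \right)} = 5 + A^{2}$ ($c{\left(A \right)} = A^{2} + 5 = 5 + A^{2}$)
$V = -12$ ($V = - (3 + \left(5 + \left(-2\right)^{2}\right)) = - (3 + \left(5 + 4\right)) = - (3 + 9) = \left(-1\right) 12 = -12$)
$\left(46 - 77\right) V = \left(46 - 77\right) \left(-12\right) = \left(-31\right) \left(-12\right) = 372$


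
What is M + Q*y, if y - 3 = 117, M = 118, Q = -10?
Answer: -1082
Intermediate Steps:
y = 120 (y = 3 + 117 = 120)
M + Q*y = 118 - 10*120 = 118 - 1200 = -1082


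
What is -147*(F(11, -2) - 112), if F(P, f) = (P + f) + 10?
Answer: 13671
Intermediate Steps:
F(P, f) = 10 + P + f
-147*(F(11, -2) - 112) = -147*((10 + 11 - 2) - 112) = -147*(19 - 112) = -147*(-93) = 13671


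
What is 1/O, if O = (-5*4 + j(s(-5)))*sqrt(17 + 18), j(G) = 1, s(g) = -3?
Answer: -sqrt(35)/665 ≈ -0.0088964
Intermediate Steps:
O = -19*sqrt(35) (O = (-5*4 + 1)*sqrt(17 + 18) = (-20 + 1)*sqrt(35) = -19*sqrt(35) ≈ -112.41)
1/O = 1/(-19*sqrt(35)) = -sqrt(35)/665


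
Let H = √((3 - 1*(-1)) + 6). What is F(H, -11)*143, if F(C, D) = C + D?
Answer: -1573 + 143*√10 ≈ -1120.8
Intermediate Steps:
H = √10 (H = √((3 + 1) + 6) = √(4 + 6) = √10 ≈ 3.1623)
F(H, -11)*143 = (√10 - 11)*143 = (-11 + √10)*143 = -1573 + 143*√10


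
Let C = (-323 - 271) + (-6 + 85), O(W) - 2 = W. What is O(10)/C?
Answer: -12/515 ≈ -0.023301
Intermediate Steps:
O(W) = 2 + W
C = -515 (C = -594 + 79 = -515)
O(10)/C = (2 + 10)/(-515) = 12*(-1/515) = -12/515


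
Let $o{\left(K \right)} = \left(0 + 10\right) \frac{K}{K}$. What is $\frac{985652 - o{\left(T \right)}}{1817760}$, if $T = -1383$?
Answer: $\frac{70403}{129840} \approx 0.54223$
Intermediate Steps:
$o{\left(K \right)} = 10$ ($o{\left(K \right)} = 10 \cdot 1 = 10$)
$\frac{985652 - o{\left(T \right)}}{1817760} = \frac{985652 - 10}{1817760} = \left(985652 - 10\right) \frac{1}{1817760} = 985642 \cdot \frac{1}{1817760} = \frac{70403}{129840}$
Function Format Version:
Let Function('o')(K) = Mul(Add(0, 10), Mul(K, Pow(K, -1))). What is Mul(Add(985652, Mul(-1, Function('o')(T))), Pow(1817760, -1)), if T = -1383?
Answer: Rational(70403, 129840) ≈ 0.54223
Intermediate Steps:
Function('o')(K) = 10 (Function('o')(K) = Mul(10, 1) = 10)
Mul(Add(985652, Mul(-1, Function('o')(T))), Pow(1817760, -1)) = Mul(Add(985652, Mul(-1, 10)), Pow(1817760, -1)) = Mul(Add(985652, -10), Rational(1, 1817760)) = Mul(985642, Rational(1, 1817760)) = Rational(70403, 129840)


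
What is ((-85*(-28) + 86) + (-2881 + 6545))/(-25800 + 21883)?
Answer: -6130/3917 ≈ -1.5650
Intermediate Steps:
((-85*(-28) + 86) + (-2881 + 6545))/(-25800 + 21883) = ((2380 + 86) + 3664)/(-3917) = (2466 + 3664)*(-1/3917) = 6130*(-1/3917) = -6130/3917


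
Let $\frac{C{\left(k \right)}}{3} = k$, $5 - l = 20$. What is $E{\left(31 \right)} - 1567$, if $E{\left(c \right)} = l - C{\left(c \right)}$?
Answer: $-1675$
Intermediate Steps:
$l = -15$ ($l = 5 - 20 = -15$)
$C{\left(k \right)} = 3 k$
$E{\left(c \right)} = -15 - 3 c$
$E{\left(31 \right)} - 1567 = \left(-15 - 93\right) - 1567 = -108 - 1567 = -1675$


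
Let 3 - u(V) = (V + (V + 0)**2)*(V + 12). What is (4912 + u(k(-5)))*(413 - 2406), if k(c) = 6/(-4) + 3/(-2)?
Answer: -9687973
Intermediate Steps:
k(c) = -3 (k(c) = 6*(-1/4) + 3*(-1/2) = -3/2 - 3/2 = -3)
u(V) = 3 - (12 + V)*(V + V**2) (u(V) = 3 - (V + (V + 0)**2)*(V + 12) = 3 - (V + V**2)*(12 + V) = 3 - (12 + V)*(V + V**2))
(4912 + u(k(-5)))*(413 - 2406) = (4912 + (3 - 1*(-3)**3 - 13*(-3)**2 - 12*(-3)))*(413 - 2406) = (4912 + (3 - 1*(-27) - 13*9 + 36))*(-1993) = (4912 + (3 + 27 - 117 + 36))*(-1993) = (4912 - 51)*(-1993) = 4861*(-1993) = -9687973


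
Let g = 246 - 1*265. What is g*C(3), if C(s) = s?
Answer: -57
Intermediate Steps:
g = -19 (g = 246 - 265 = -19)
g*C(3) = -19*3 = -57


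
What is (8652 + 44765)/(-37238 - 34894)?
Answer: -53417/72132 ≈ -0.74055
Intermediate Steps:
(8652 + 44765)/(-37238 - 34894) = 53417/(-72132) = 53417*(-1/72132) = -53417/72132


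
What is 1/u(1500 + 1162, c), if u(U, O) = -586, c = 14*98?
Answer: -1/586 ≈ -0.0017065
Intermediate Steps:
c = 1372
1/u(1500 + 1162, c) = 1/(-586) = -1/586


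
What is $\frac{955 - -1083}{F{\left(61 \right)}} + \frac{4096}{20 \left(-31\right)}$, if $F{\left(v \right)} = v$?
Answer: $\frac{253426}{9455} \approx 26.803$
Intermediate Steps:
$\frac{955 - -1083}{F{\left(61 \right)}} + \frac{4096}{20 \left(-31\right)} = \frac{955 - -1083}{61} + \frac{4096}{20 \left(-31\right)} = \left(955 + 1083\right) \frac{1}{61} + \frac{4096}{-620} = 2038 \cdot \frac{1}{61} + 4096 \left(- \frac{1}{620}\right) = \frac{2038}{61} - \frac{1024}{155} = \frac{253426}{9455}$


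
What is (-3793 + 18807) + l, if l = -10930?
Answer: 4084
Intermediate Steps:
(-3793 + 18807) + l = (-3793 + 18807) - 10930 = 15014 - 10930 = 4084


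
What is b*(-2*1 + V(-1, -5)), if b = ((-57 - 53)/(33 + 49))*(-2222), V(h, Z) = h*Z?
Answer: 366630/41 ≈ 8942.2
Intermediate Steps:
V(h, Z) = Z*h
b = 122210/41 (b = -110/82*(-2222) = -110*1/82*(-2222) = -55/41*(-2222) = 122210/41 ≈ 2980.7)
b*(-2*1 + V(-1, -5)) = 122210*(-2*1 - 5*(-1))/41 = 122210*(-2 + 5)/41 = (122210/41)*3 = 366630/41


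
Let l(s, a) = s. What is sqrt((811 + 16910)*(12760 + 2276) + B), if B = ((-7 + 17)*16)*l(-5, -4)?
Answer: 2*sqrt(66613039) ≈ 16323.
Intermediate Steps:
B = -800 (B = ((-7 + 17)*16)*(-5) = (10*16)*(-5) = 160*(-5) = -800)
sqrt((811 + 16910)*(12760 + 2276) + B) = sqrt((811 + 16910)*(12760 + 2276) - 800) = sqrt(17721*15036 - 800) = sqrt(266452956 - 800) = sqrt(266452156) = 2*sqrt(66613039)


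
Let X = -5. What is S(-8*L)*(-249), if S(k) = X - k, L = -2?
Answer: 5229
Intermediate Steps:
S(k) = -5 - k
S(-8*L)*(-249) = (-5 - (-8)*(-2))*(-249) = (-5 - 1*16)*(-249) = (-5 - 16)*(-249) = -21*(-249) = 5229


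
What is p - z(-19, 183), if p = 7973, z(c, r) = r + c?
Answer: 7809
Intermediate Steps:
z(c, r) = c + r
p - z(-19, 183) = 7973 - (-19 + 183) = 7973 - 1*164 = 7973 - 164 = 7809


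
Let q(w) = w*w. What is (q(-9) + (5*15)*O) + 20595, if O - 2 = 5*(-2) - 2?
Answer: 19926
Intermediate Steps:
q(w) = w²
O = -10 (O = 2 + (5*(-2) - 2) = 2 + (-10 - 2) = 2 - 12 = -10)
(q(-9) + (5*15)*O) + 20595 = ((-9)² + (5*15)*(-10)) + 20595 = (81 + 75*(-10)) + 20595 = (81 - 750) + 20595 = -669 + 20595 = 19926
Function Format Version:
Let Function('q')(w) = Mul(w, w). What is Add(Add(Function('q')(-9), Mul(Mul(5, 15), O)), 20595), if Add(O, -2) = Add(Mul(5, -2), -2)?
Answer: 19926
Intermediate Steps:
Function('q')(w) = Pow(w, 2)
O = -10 (O = Add(2, Add(Mul(5, -2), -2)) = Add(2, Add(-10, -2)) = Add(2, -12) = -10)
Add(Add(Function('q')(-9), Mul(Mul(5, 15), O)), 20595) = Add(Add(Pow(-9, 2), Mul(Mul(5, 15), -10)), 20595) = Add(Add(81, Mul(75, -10)), 20595) = Add(Add(81, -750), 20595) = Add(-669, 20595) = 19926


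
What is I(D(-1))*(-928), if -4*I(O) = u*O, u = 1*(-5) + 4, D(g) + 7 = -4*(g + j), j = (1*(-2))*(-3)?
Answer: 6264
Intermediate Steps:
j = 6 (j = -2*(-3) = 6)
D(g) = -31 - 4*g (D(g) = -7 - 4*(g + 6) = -7 - 4*(6 + g) = -7 + (-24 - 4*g) = -31 - 4*g)
u = -1 (u = -5 + 4 = -1)
I(O) = O/4 (I(O) = -(-1)*O/4 = O/4)
I(D(-1))*(-928) = ((-31 - 4*(-1))/4)*(-928) = ((-31 + 4)/4)*(-928) = ((1/4)*(-27))*(-928) = -27/4*(-928) = 6264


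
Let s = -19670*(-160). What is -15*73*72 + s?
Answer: 3068360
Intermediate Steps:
s = 3147200
-15*73*72 + s = -15*73*72 + 3147200 = -1095*72 + 3147200 = -78840 + 3147200 = 3068360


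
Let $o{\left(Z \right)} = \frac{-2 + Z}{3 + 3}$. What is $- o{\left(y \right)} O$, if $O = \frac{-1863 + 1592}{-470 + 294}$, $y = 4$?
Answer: $- \frac{271}{528} \approx -0.51326$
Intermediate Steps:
$o{\left(Z \right)} = - \frac{1}{3} + \frac{Z}{6}$ ($o{\left(Z \right)} = \frac{-2 + Z}{6} = \left(-2 + Z\right) \frac{1}{6} = - \frac{1}{3} + \frac{Z}{6}$)
$O = \frac{271}{176}$ ($O = - \frac{271}{-176} = \left(-271\right) \left(- \frac{1}{176}\right) = \frac{271}{176} \approx 1.5398$)
$- o{\left(y \right)} O = - (- \frac{1}{3} + \frac{1}{6} \cdot 4) \frac{271}{176} = - (- \frac{1}{3} + \frac{2}{3}) \frac{271}{176} = \left(-1\right) \frac{1}{3} \cdot \frac{271}{176} = \left(- \frac{1}{3}\right) \frac{271}{176} = - \frac{271}{528}$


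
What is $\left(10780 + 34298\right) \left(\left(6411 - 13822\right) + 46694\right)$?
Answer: $1770799074$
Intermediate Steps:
$\left(10780 + 34298\right) \left(\left(6411 - 13822\right) + 46694\right) = 45078 \left(\left(6411 - 13822\right) + 46694\right) = 45078 \left(-7411 + 46694\right) = 45078 \cdot 39283 = 1770799074$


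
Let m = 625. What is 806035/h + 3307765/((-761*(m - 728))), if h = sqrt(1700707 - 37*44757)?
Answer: 3307765/78383 + 806035*sqrt(44698)/44698 ≈ 3854.7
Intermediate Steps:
h = sqrt(44698) (h = sqrt(1700707 - 1656009) = sqrt(44698) ≈ 211.42)
806035/h + 3307765/((-761*(m - 728))) = 806035/(sqrt(44698)) + 3307765/((-761*(625 - 728))) = 806035*(sqrt(44698)/44698) + 3307765/((-761*(-103))) = 806035*sqrt(44698)/44698 + 3307765/78383 = 3307765/78383 + 806035*sqrt(44698)/44698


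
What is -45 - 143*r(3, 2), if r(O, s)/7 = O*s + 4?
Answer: -10055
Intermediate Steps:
r(O, s) = 28 + 7*O*s (r(O, s) = 7*(O*s + 4) = 7*(4 + O*s) = 28 + 7*O*s)
-45 - 143*r(3, 2) = -45 - 143*(28 + 7*3*2) = -45 - 143*(28 + 42) = -45 - 143*70 = -45 - 10010 = -10055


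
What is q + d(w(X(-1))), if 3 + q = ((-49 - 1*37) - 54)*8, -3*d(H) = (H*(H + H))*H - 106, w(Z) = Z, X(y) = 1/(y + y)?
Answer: -13051/12 ≈ -1087.6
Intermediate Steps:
X(y) = 1/(2*y)
d(H) = 106/3 - 2*H³/3 (d(H) = -((H*(H + H))*H - 106)/3 = -((H*(2*H))*H - 106)/3 = -((2*H²)*H - 106)/3 = -(2*H³ - 106)/3 = -(-106 + 2*H³)/3 = 106/3 - 2*H³/3)
q = -1123 (q = -3 + ((-49 - 1*37) - 54)*8 = -3 + ((-49 - 37) - 54)*8 = -3 + (-86 - 54)*8 = -3 - 140*8 = -3 - 1120 = -1123)
q + d(w(X(-1))) = -1123 + (106/3 - 2*((½)/(-1))³/3) = -1123 + (106/3 - 2*((½)*(-1))³/3) = -1123 + (106/3 - 2*(-½)³/3) = -1123 + (106/3 - ⅔*(-⅛)) = -1123 + (106/3 + 1/12) = -1123 + 425/12 = -13051/12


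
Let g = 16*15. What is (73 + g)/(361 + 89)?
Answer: 313/450 ≈ 0.69556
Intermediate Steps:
g = 240
(73 + g)/(361 + 89) = (73 + 240)/(361 + 89) = 313/450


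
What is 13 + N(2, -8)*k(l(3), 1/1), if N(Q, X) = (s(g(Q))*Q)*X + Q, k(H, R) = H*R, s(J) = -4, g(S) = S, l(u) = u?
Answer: 211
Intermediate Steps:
N(Q, X) = Q - 4*Q*X (N(Q, X) = (-4*Q)*X + Q = -4*Q*X + Q = Q - 4*Q*X)
13 + N(2, -8)*k(l(3), 1/1) = 13 + (2*(1 - 4*(-8)))*(3*(1/1)) = 13 + (2*(1 + 32))*(3*(1*1)) = 13 + (2*33)*(3*1) = 13 + 66*3 = 13 + 198 = 211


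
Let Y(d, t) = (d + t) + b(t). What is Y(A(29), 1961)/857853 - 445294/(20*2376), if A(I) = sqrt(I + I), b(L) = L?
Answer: -21211690019/2264731920 + sqrt(58)/857853 ≈ -9.3661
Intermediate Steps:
A(I) = sqrt(2)*sqrt(I) (A(I) = sqrt(2*I) = sqrt(2)*sqrt(I))
Y(d, t) = d + 2*t (Y(d, t) = (d + t) + t = d + 2*t)
Y(A(29), 1961)/857853 - 445294/(20*2376) = (sqrt(2)*sqrt(29) + 2*1961)/857853 - 445294/(20*2376) = (sqrt(58) + 3922)*(1/857853) - 445294/47520 = (3922 + sqrt(58))*(1/857853) - 445294*1/47520 = (3922/857853 + sqrt(58)/857853) - 222647/23760 = -21211690019/2264731920 + sqrt(58)/857853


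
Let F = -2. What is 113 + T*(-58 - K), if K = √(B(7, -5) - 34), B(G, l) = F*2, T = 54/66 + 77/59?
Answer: -6587/649 - 1378*I*√38/649 ≈ -10.149 - 13.089*I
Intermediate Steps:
T = 1378/649 (T = 54*(1/66) + 77*(1/59) = 9/11 + 77/59 = 1378/649 ≈ 2.1233)
B(G, l) = -4 (B(G, l) = -2*2 = -4)
K = I*√38 (K = √(-4 - 34) = √(-38) = I*√38 ≈ 6.1644*I)
113 + T*(-58 - K) = 113 + 1378*(-58 - I*√38)/649 = 113 + (-79924/649 - 1378*I*√38/649) = -6587/649 - 1378*I*√38/649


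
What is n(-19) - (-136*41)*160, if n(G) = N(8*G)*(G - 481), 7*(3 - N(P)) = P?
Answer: 6158620/7 ≈ 8.7980e+5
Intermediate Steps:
N(P) = 3 - P/7
n(G) = (-481 + G)*(3 - 8*G/7) (n(G) = (3 - 8*G/7)*(G - 481) = (3 - 8*G/7)*(-481 + G) = (-481 + G)*(3 - 8*G/7))
n(-19) - (-136*41)*160 = -(-481 - 19)*(-21 + 8*(-19))/7 - (-136*41)*160 = -⅐*(-500)*(-21 - 152) - (-5576)*160 = -⅐*(-500)*(-173) - 1*(-892160) = -86500/7 + 892160 = 6158620/7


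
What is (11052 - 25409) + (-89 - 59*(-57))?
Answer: -11083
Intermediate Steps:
(11052 - 25409) + (-89 - 59*(-57)) = -14357 + (-89 + 3363) = -14357 + 3274 = -11083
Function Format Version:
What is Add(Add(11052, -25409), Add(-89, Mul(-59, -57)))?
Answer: -11083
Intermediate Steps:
Add(Add(11052, -25409), Add(-89, Mul(-59, -57))) = Add(-14357, Add(-89, 3363)) = Add(-14357, 3274) = -11083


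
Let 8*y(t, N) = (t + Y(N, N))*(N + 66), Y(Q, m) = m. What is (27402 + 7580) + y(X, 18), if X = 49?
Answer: 71371/2 ≈ 35686.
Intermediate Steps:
y(t, N) = (66 + N)*(N + t)/8 (y(t, N) = ((t + N)*(N + 66))/8 = ((N + t)*(66 + N))/8 = ((66 + N)*(N + t))/8 = (66 + N)*(N + t)/8)
(27402 + 7580) + y(X, 18) = (27402 + 7580) + ((1/8)*18**2 + (33/4)*18 + (33/4)*49 + (1/8)*18*49) = 34982 + ((1/8)*324 + 297/2 + 1617/4 + 441/4) = 34982 + (81/2 + 297/2 + 1617/4 + 441/4) = 34982 + 1407/2 = 71371/2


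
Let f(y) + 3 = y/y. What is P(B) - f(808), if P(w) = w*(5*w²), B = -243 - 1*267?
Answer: -663254998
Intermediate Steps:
f(y) = -2 (f(y) = -3 + y/y = -3 + 1 = -2)
B = -510 (B = -243 - 267 = -510)
P(w) = 5*w³
P(B) - f(808) = 5*(-510)³ - 1*(-2) = 5*(-132651000) + 2 = -663255000 + 2 = -663254998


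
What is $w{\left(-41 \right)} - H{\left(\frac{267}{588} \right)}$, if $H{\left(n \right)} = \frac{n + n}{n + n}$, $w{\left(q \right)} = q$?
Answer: $-42$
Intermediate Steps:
$H{\left(n \right)} = 1$ ($H{\left(n \right)} = \frac{2 n}{2 n} = 2 n \frac{1}{2 n} = 1$)
$w{\left(-41 \right)} - H{\left(\frac{267}{588} \right)} = -41 - 1 = -42$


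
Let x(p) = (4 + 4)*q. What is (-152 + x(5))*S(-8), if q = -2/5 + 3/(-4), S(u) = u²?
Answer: -51584/5 ≈ -10317.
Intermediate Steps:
q = -23/20 (q = -2*⅕ + 3*(-¼) = -⅖ - ¾ = -23/20 ≈ -1.1500)
x(p) = -46/5 (x(p) = (4 + 4)*(-23/20) = 8*(-23/20) = -46/5)
(-152 + x(5))*S(-8) = (-152 - 46/5)*(-8)² = -806/5*64 = -51584/5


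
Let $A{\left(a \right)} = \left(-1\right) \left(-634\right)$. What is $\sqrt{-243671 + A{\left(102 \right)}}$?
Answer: $i \sqrt{243037} \approx 492.99 i$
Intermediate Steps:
$A{\left(a \right)} = 634$
$\sqrt{-243671 + A{\left(102 \right)}} = \sqrt{-243671 + 634} = \sqrt{-243037} = i \sqrt{243037}$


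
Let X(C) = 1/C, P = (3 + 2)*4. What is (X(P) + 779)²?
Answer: 242767561/400 ≈ 6.0692e+5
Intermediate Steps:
P = 20 (P = 5*4 = 20)
(X(P) + 779)² = (1/20 + 779)² = (15581/20)² = 242767561/400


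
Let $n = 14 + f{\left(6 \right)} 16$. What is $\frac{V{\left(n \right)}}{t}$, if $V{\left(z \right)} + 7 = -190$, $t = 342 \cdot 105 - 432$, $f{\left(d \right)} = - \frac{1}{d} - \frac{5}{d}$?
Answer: $- \frac{197}{35478} \approx -0.0055527$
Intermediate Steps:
$f{\left(d \right)} = - \frac{6}{d}$
$t = 35478$ ($t = 35910 - 432 = 35478$)
$n = -2$ ($n = 14 + - \frac{6}{6} \cdot 16 = 14 + \left(-6\right) \frac{1}{6} \cdot 16 = 14 - 16 = -2$)
$V{\left(z \right)} = -197$ ($V{\left(z \right)} = -7 - 190 = -197$)
$\frac{V{\left(n \right)}}{t} = - \frac{197}{35478}$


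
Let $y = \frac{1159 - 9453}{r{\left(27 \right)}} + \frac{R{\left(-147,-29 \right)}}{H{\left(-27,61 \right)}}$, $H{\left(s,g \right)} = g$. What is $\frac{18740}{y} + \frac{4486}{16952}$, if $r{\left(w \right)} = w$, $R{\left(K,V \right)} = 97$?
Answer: $- \frac{52096187947}{853219588} \approx -61.058$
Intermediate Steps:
$y = - \frac{503315}{1647}$ ($y = \frac{1159 - 9453}{27} + \frac{97}{61} = \left(1159 - 9453\right) \frac{1}{27} + 97 \cdot \frac{1}{61} = \left(-8294\right) \frac{1}{27} + \frac{97}{61} = - \frac{8294}{27} + \frac{97}{61} = - \frac{503315}{1647} \approx -305.6$)
$\frac{18740}{y} + \frac{4486}{16952} = \frac{18740}{- \frac{503315}{1647}} + \frac{4486}{16952} = 18740 \left(- \frac{1647}{503315}\right) + 4486 \cdot \frac{1}{16952} = - \frac{6172956}{100663} + \frac{2243}{8476} = - \frac{52096187947}{853219588}$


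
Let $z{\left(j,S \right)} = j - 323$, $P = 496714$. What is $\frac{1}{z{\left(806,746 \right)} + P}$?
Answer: $\frac{1}{497197} \approx 2.0113 \cdot 10^{-6}$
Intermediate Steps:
$z{\left(j,S \right)} = -323 + j$ ($z{\left(j,S \right)} = j - 323 = -323 + j$)
$\frac{1}{z{\left(806,746 \right)} + P} = \frac{1}{\left(-323 + 806\right) + 496714} = \frac{1}{483 + 496714} = \frac{1}{497197}$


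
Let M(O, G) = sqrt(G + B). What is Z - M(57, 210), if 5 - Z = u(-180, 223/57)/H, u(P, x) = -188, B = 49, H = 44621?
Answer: 223293/44621 - sqrt(259) ≈ -11.089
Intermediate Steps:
M(O, G) = sqrt(49 + G) (M(O, G) = sqrt(G + 49) = sqrt(49 + G))
Z = 223293/44621 (Z = 5 - (-188)/44621 = 5 - 1*(-188/44621) = 5 + 188/44621 = 223293/44621 ≈ 5.0042)
Z - M(57, 210) = 223293/44621 - sqrt(49 + 210) = 223293/44621 - sqrt(259)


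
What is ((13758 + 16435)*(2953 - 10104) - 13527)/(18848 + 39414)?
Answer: -107961835/29131 ≈ -3706.1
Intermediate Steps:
((13758 + 16435)*(2953 - 10104) - 13527)/(18848 + 39414) = (30193*(-7151) - 13527)/58262 = (-215910143 - 13527)*(1/58262) = -215923670*1/58262 = -107961835/29131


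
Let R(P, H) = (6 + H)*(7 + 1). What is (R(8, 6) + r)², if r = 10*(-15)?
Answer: 2916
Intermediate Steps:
r = -150
R(P, H) = 48 + 8*H (R(P, H) = (6 + H)*8 = 48 + 8*H)
(R(8, 6) + r)² = ((48 + 8*6) - 150)² = ((48 + 48) - 150)² = (96 - 150)² = (-54)² = 2916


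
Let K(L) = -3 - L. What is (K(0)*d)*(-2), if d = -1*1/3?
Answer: -2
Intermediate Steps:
d = -1/3 (d = -1*1/3 = -1/3 ≈ -0.33333)
(K(0)*d)*(-2) = ((-3 - 1*0)*(-1/3))*(-2) = ((-3 + 0)*(-1/3))*(-2) = -3*(-1/3)*(-2) = 1*(-2) = -2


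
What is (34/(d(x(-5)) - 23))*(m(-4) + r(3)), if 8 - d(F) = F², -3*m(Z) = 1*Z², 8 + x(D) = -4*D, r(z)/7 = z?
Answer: -1598/477 ≈ -3.3501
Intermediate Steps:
r(z) = 7*z
x(D) = -8 - 4*D
m(Z) = -Z²/3
d(F) = 8 - F²
(34/(d(x(-5)) - 23))*(m(-4) + r(3)) = (34/((8 - (-8 - 4*(-5))²) - 23))*(-⅓*(-4)² + 7*3) = (34/((8 - (-8 + 20)²) - 23))*(-⅓*16 + 21) = (34/((8 - 1*12²) - 23))*(-16/3 + 21) = (34/((8 - 1*144) - 23))*(47/3) = (34/((8 - 144) - 23))*(47/3) = (34/(-136 - 23))*(47/3) = (34/(-159))*(47/3) = -1/159*34*(47/3) = -34/159*47/3 = -1598/477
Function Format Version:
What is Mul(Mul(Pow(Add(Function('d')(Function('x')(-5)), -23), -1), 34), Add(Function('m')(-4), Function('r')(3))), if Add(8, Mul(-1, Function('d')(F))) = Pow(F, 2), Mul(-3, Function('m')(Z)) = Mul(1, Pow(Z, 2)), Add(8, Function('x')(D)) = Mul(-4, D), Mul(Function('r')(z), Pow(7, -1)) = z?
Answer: Rational(-1598, 477) ≈ -3.3501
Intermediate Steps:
Function('r')(z) = Mul(7, z)
Function('x')(D) = Add(-8, Mul(-4, D))
Function('m')(Z) = Mul(Rational(-1, 3), Pow(Z, 2)) (Function('m')(Z) = Mul(Rational(-1, 3), Mul(1, Pow(Z, 2))) = Mul(Rational(-1, 3), Pow(Z, 2)))
Function('d')(F) = Add(8, Mul(-1, Pow(F, 2)))
Mul(Mul(Pow(Add(Function('d')(Function('x')(-5)), -23), -1), 34), Add(Function('m')(-4), Function('r')(3))) = Mul(Mul(Pow(Add(Add(8, Mul(-1, Pow(Add(-8, Mul(-4, -5)), 2))), -23), -1), 34), Add(Mul(Rational(-1, 3), Pow(-4, 2)), Mul(7, 3))) = Mul(Mul(Pow(Add(Add(8, Mul(-1, Pow(Add(-8, 20), 2))), -23), -1), 34), Add(Mul(Rational(-1, 3), 16), 21)) = Mul(Mul(Pow(Add(Add(8, Mul(-1, Pow(12, 2))), -23), -1), 34), Add(Rational(-16, 3), 21)) = Mul(Mul(Pow(Add(Add(8, Mul(-1, 144)), -23), -1), 34), Rational(47, 3)) = Mul(Mul(Pow(Add(Add(8, -144), -23), -1), 34), Rational(47, 3)) = Mul(Mul(Pow(Add(-136, -23), -1), 34), Rational(47, 3)) = Mul(Mul(Pow(-159, -1), 34), Rational(47, 3)) = Mul(Mul(Rational(-1, 159), 34), Rational(47, 3)) = Mul(Rational(-34, 159), Rational(47, 3)) = Rational(-1598, 477)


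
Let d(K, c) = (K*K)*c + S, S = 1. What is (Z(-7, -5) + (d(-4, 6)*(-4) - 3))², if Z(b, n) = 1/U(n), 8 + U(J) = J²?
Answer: 44169316/289 ≈ 1.5284e+5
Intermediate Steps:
U(J) = -8 + J²
Z(b, n) = 1/(-8 + n²)
d(K, c) = 1 + c*K² (d(K, c) = (K*K)*c + 1 = K²*c + 1 = c*K² + 1 = 1 + c*K²)
(Z(-7, -5) + (d(-4, 6)*(-4) - 3))² = (1/(-8 + (-5)²) + ((1 + 6*(-4)²)*(-4) - 3))² = (1/(-8 + 25) + ((1 + 6*16)*(-4) - 3))² = (1/17 + ((1 + 96)*(-4) - 3))² = (1/17 + (97*(-4) - 3))² = (1/17 + (-388 - 3))² = (1/17 - 391)² = (-6646/17)² = 44169316/289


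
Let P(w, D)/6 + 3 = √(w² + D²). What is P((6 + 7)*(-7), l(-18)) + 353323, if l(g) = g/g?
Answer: 353305 + 6*√8282 ≈ 3.5385e+5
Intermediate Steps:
l(g) = 1
P(w, D) = -18 + 6*√(D² + w²) (P(w, D) = -18 + 6*√(w² + D²) = -18 + 6*√(D² + w²))
P((6 + 7)*(-7), l(-18)) + 353323 = (-18 + 6*√(1² + ((6 + 7)*(-7))²)) + 353323 = (-18 + 6*√(1 + (13*(-7))²)) + 353323 = (-18 + 6*√(1 + (-91)²)) + 353323 = (-18 + 6*√(1 + 8281)) + 353323 = (-18 + 6*√8282) + 353323 = 353305 + 6*√8282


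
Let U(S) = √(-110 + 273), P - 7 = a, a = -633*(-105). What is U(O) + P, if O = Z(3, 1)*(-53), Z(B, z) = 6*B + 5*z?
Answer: 66472 + √163 ≈ 66485.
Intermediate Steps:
Z(B, z) = 5*z + 6*B
a = 66465
O = -1219 (O = (5*1 + 6*3)*(-53) = (5 + 18)*(-53) = 23*(-53) = -1219)
P = 66472 (P = 7 + 66465 = 66472)
U(S) = √163
U(O) + P = √163 + 66472 = 66472 + √163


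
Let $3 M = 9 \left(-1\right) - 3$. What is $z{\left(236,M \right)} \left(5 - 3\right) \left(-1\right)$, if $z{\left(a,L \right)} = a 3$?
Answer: $-1416$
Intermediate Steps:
$M = -4$ ($M = \frac{9 \left(-1\right) - 3}{3} = \frac{-9 - 3}{3} = \frac{1}{3} \left(-12\right) = -4$)
$z{\left(a,L \right)} = 3 a$
$z{\left(236,M \right)} \left(5 - 3\right) \left(-1\right) = 3 \cdot 236 \left(5 - 3\right) \left(-1\right) = 708 \cdot 2 \left(-1\right) = 708 \left(-2\right) = -1416$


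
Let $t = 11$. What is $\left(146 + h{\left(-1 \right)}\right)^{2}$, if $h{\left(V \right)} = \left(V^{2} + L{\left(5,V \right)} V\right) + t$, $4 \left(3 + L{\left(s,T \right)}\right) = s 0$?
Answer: $25921$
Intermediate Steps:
$L{\left(s,T \right)} = -3$ ($L{\left(s,T \right)} = -3 + \frac{s 0}{4} = -3 + \frac{1}{4} \cdot 0 = -3 + 0 = -3$)
$h{\left(V \right)} = 11 + V^{2} - 3 V$ ($h{\left(V \right)} = \left(V^{2} - 3 V\right) + 11 = 11 + V^{2} - 3 V$)
$\left(146 + h{\left(-1 \right)}\right)^{2} = \left(146 + \left(11 + \left(-1\right)^{2} - -3\right)\right)^{2} = \left(146 + \left(11 + 1 + 3\right)\right)^{2} = \left(146 + 15\right)^{2} = 161^{2} = 25921$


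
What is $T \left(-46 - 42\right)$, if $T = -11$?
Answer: $968$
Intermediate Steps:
$T \left(-46 - 42\right) = - 11 \left(-46 - 42\right) = \left(-11\right) \left(-88\right) = 968$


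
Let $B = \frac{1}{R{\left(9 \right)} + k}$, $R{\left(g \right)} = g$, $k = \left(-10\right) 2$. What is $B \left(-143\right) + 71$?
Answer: $84$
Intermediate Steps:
$k = -20$
$B = - \frac{1}{11}$ ($B = \frac{1}{9 - 20} = \frac{1}{-11} = - \frac{1}{11} \approx -0.090909$)
$B \left(-143\right) + 71 = \left(- \frac{1}{11}\right) \left(-143\right) + 71 = 13 + 71 = 84$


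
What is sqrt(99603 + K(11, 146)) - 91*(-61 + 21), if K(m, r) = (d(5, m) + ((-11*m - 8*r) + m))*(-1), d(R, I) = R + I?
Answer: 3640 + sqrt(100865) ≈ 3957.6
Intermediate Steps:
d(R, I) = I + R
K(m, r) = -5 + 8*r + 9*m (K(m, r) = ((m + 5) + ((-11*m - 8*r) + m))*(-1) = ((5 + m) + (-10*m - 8*r))*(-1) = (5 - 9*m - 8*r)*(-1) = -5 + 8*r + 9*m)
sqrt(99603 + K(11, 146)) - 91*(-61 + 21) = sqrt(99603 + (-5 + 8*146 + 9*11)) - 91*(-61 + 21) = sqrt(99603 + (-5 + 1168 + 99)) - 91*(-40) = sqrt(99603 + 1262) - 1*(-3640) = sqrt(100865) + 3640 = 3640 + sqrt(100865)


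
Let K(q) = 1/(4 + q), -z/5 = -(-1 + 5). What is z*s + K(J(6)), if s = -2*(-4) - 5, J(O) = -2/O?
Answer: 663/11 ≈ 60.273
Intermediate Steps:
s = 3 (s = 8 - 5 = 3)
z = 20 (z = -(-5)*(-1 + 5) = -(-5)*4 = -5*(-4) = 20)
z*s + K(J(6)) = 20*3 + 1/(4 - 2/6) = 60 + 1/(4 - 2*1/6) = 60 + 1/(4 - 1/3) = 60 + 1/(11/3) = 60 + 3/11 = 663/11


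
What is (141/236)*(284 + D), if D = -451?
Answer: -23547/236 ≈ -99.775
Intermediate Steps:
(141/236)*(284 + D) = (141/236)*(284 - 451) = (141*(1/236))*(-167) = (141/236)*(-167) = -23547/236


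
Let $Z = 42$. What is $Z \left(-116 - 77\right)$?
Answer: $-8106$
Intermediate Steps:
$Z \left(-116 - 77\right) = 42 \left(-116 - 77\right) = 42 \left(-193\right) = -8106$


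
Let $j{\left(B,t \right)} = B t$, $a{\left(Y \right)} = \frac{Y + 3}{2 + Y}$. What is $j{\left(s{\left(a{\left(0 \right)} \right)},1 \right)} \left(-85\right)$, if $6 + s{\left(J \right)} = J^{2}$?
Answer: $\frac{1275}{4} \approx 318.75$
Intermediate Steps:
$a{\left(Y \right)} = \frac{3 + Y}{2 + Y}$
$s{\left(J \right)} = -6 + J^{2}$
$j{\left(s{\left(a{\left(0 \right)} \right)},1 \right)} \left(-85\right) = \left(-6 + \left(\frac{3 + 0}{2 + 0}\right)^{2}\right) 1 \left(-85\right) = \left(-6 + \left(\frac{1}{2} \cdot 3\right)^{2}\right) 1 \left(-85\right) = \left(-6 + \left(\frac{3}{2}\right)^{2}\right) 1 \left(-85\right) = \left(-6 + \frac{9}{4}\right) 1 \left(-85\right) = \left(- \frac{15}{4}\right) 1 \left(-85\right) = \left(- \frac{15}{4}\right) \left(-85\right) = \frac{1275}{4}$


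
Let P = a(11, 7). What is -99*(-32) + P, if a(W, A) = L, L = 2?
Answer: 3170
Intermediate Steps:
a(W, A) = 2
P = 2
-99*(-32) + P = -99*(-32) + 2 = 3168 + 2 = 3170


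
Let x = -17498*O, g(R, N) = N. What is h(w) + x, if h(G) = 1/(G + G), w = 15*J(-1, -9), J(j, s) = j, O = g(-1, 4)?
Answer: -2099761/30 ≈ -69992.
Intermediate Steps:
O = 4
w = -15 (w = 15*(-1) = -15)
x = -69992 (x = -17498*4 = -69992)
h(G) = 1/(2*G)
h(w) + x = (½)/(-15) - 69992 = (½)*(-1/15) - 69992 = -1/30 - 69992 = -2099761/30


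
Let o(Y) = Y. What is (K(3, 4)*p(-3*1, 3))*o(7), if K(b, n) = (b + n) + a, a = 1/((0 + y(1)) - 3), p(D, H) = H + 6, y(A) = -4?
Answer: 432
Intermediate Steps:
p(D, H) = 6 + H
a = -1/7 (a = 1/((0 - 4) - 3) = 1/(-4 - 3) = 1/(-7) = -1/7 ≈ -0.14286)
K(b, n) = -1/7 + b + n (K(b, n) = (b + n) - 1/7 = -1/7 + b + n)
(K(3, 4)*p(-3*1, 3))*o(7) = ((-1/7 + 3 + 4)*(6 + 3))*7 = ((48/7)*9)*7 = (432/7)*7 = 432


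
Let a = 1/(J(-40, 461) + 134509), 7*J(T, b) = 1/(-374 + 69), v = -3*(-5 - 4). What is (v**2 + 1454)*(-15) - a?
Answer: -9403601502065/287176714 ≈ -32745.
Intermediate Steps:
v = 27 (v = -3*(-9) = 27)
J(T, b) = -1/2135 (J(T, b) = 1/(7*(-374 + 69)) = (1/7)/(-305) = (1/7)*(-1/305) = -1/2135)
a = 2135/287176714 (a = 1/(-1/2135 + 134509) = 1/(287176714/2135) = 2135/287176714 ≈ 7.4344e-6)
(v**2 + 1454)*(-15) - a = (27**2 + 1454)*(-15) - 1*2135/287176714 = (729 + 1454)*(-15) - 2135/287176714 = 2183*(-15) - 2135/287176714 = -32745 - 2135/287176714 = -9403601502065/287176714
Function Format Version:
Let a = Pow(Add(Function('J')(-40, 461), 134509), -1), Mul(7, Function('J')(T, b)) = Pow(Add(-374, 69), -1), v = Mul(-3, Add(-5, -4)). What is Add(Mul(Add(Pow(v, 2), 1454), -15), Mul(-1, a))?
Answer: Rational(-9403601502065, 287176714) ≈ -32745.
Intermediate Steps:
v = 27 (v = Mul(-3, -9) = 27)
Function('J')(T, b) = Rational(-1, 2135) (Function('J')(T, b) = Mul(Rational(1, 7), Pow(Add(-374, 69), -1)) = Mul(Rational(1, 7), Pow(-305, -1)) = Mul(Rational(1, 7), Rational(-1, 305)) = Rational(-1, 2135))
a = Rational(2135, 287176714) (a = Pow(Add(Rational(-1, 2135), 134509), -1) = Pow(Rational(287176714, 2135), -1) = Rational(2135, 287176714) ≈ 7.4344e-6)
Add(Mul(Add(Pow(v, 2), 1454), -15), Mul(-1, a)) = Add(Mul(Add(Pow(27, 2), 1454), -15), Mul(-1, Rational(2135, 287176714))) = Add(Mul(Add(729, 1454), -15), Rational(-2135, 287176714)) = Add(Mul(2183, -15), Rational(-2135, 287176714)) = Add(-32745, Rational(-2135, 287176714)) = Rational(-9403601502065, 287176714)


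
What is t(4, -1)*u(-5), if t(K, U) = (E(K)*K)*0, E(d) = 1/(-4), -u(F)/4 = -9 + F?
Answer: 0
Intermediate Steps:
u(F) = 36 - 4*F (u(F) = -4*(-9 + F) = 36 - 4*F)
E(d) = -¼
t(K, U) = 0 (t(K, U) = -K/4*0 = 0)
t(4, -1)*u(-5) = 0*(36 - 4*(-5)) = 0*(36 + 20) = 0*56 = 0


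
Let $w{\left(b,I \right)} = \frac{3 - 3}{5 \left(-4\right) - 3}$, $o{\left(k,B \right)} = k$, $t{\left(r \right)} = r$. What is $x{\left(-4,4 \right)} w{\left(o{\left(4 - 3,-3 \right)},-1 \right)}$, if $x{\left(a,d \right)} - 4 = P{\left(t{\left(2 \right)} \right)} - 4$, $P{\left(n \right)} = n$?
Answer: $0$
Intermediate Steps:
$x{\left(a,d \right)} = 2$ ($x{\left(a,d \right)} = 4 + \left(2 - 4\right) = 4 - 2 = 2$)
$w{\left(b,I \right)} = 0$ ($w{\left(b,I \right)} = \frac{0}{-20 - 3} = \frac{0}{-23} = 0 \left(- \frac{1}{23}\right) = 0$)
$x{\left(-4,4 \right)} w{\left(o{\left(4 - 3,-3 \right)},-1 \right)} = 2 \cdot 0 = 0$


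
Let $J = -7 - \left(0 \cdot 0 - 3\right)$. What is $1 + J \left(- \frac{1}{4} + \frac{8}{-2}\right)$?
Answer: $18$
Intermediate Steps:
$J = -4$ ($J = -7 - \left(0 - 3\right) = -7 - -3 = -7 + 3 = -4$)
$1 + J \left(- \frac{1}{4} + \frac{8}{-2}\right) = 1 - 4 \left(- \frac{1}{4} + \frac{8}{-2}\right) = 1 - 4 \left(\left(-1\right) \frac{1}{4} + 8 \left(- \frac{1}{2}\right)\right) = 1 - 4 \left(- \frac{1}{4} - 4\right) = 1 - -17 = 1 + 17 = 18$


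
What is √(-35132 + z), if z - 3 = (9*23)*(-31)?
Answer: I*√41546 ≈ 203.83*I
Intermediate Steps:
z = -6414 (z = 3 + (9*23)*(-31) = 3 + 207*(-31) = 3 - 6417 = -6414)
√(-35132 + z) = √(-35132 - 6414) = √(-41546) = I*√41546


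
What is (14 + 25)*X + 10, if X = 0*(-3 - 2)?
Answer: 10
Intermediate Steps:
X = 0 (X = 0*(-5) = 0)
(14 + 25)*X + 10 = (14 + 25)*0 + 10 = 39*0 + 10 = 0 + 10 = 10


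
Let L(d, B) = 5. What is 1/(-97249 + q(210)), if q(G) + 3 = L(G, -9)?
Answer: -1/97247 ≈ -1.0283e-5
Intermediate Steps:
q(G) = 2 (q(G) = -3 + 5 = 2)
1/(-97249 + q(210)) = 1/(-97249 + 2) = 1/(-97247) = -1/97247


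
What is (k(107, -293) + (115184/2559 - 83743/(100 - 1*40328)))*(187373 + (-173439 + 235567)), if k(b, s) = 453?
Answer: 4281545613510515/34314484 ≈ 1.2477e+8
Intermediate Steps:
(k(107, -293) + (115184/2559 - 83743/(100 - 1*40328)))*(187373 + (-173439 + 235567)) = (453 + (115184/2559 - 83743/(100 - 1*40328)))*(187373 + (-173439 + 235567)) = (453 + (115184*(1/2559) - 83743/(100 - 40328)))*(187373 + 62128) = (453 + (115184/2559 - 83743/(-40228)))*249501 = (453 + (115184/2559 - 83743*(-1/40228)))*249501 = (453 + (115184/2559 + 83743/40228))*249501 = (453 + 4847920289/102943452)*249501 = (51481304045/102943452)*249501 = 4281545613510515/34314484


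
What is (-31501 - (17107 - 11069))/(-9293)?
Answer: 37539/9293 ≈ 4.0395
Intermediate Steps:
(-31501 - (17107 - 11069))/(-9293) = (-31501 - 1*6038)*(-1/9293) = (-31501 - 6038)*(-1/9293) = -37539*(-1/9293) = 37539/9293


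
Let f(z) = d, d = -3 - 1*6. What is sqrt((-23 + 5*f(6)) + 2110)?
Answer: sqrt(2042) ≈ 45.188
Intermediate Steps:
d = -9 (d = -3 - 6 = -9)
f(z) = -9
sqrt((-23 + 5*f(6)) + 2110) = sqrt((-23 + 5*(-9)) + 2110) = sqrt((-23 - 45) + 2110) = sqrt(-68 + 2110) = sqrt(2042)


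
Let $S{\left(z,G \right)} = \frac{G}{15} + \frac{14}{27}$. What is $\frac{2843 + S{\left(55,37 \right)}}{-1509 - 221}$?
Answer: $- \frac{192104}{116775} \approx -1.6451$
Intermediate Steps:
$S{\left(z,G \right)} = \frac{14}{27} + \frac{G}{15}$ ($S{\left(z,G \right)} = G \frac{1}{15} + 14 \cdot \frac{1}{27} = \frac{G}{15} + \frac{14}{27} = \frac{14}{27} + \frac{G}{15}$)
$\frac{2843 + S{\left(55,37 \right)}}{-1509 - 221} = \frac{2843 + \left(\frac{14}{27} + \frac{1}{15} \cdot 37\right)}{-1509 - 221} = \frac{2843 + \left(\frac{14}{27} + \frac{37}{15}\right)}{-1730} = \left(2843 + \frac{403}{135}\right) \left(- \frac{1}{1730}\right) = \frac{384208}{135} \left(- \frac{1}{1730}\right) = - \frac{192104}{116775}$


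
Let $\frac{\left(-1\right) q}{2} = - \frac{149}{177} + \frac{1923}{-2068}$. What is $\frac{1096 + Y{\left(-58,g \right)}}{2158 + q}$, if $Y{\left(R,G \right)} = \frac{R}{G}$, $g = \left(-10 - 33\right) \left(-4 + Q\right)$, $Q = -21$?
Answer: $\frac{215621192556}{425271448025} \approx 0.50702$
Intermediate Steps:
$q = \frac{648503}{183018}$ ($q = - 2 \left(- \frac{149}{177} + \frac{1923}{-2068}\right) = - 2 \left(\left(-149\right) \frac{1}{177} + 1923 \left(- \frac{1}{2068}\right)\right) = - 2 \left(- \frac{149}{177} - \frac{1923}{2068}\right) = \left(-2\right) \left(- \frac{648503}{366036}\right) = \frac{648503}{183018} \approx 3.5434$)
$g = 1075$ ($g = \left(-10 - 33\right) \left(-4 - 21\right) = \left(-43\right) \left(-25\right) = 1075$)
$\frac{1096 + Y{\left(-58,g \right)}}{2158 + q} = \frac{1096 - \frac{58}{1075}}{2158 + \frac{648503}{183018}} = \frac{1096 - \frac{58}{1075}}{\frac{395601347}{183018}} = \left(1096 - \frac{58}{1075}\right) \frac{183018}{395601347} = \frac{1178142}{1075} \cdot \frac{183018}{395601347} = \frac{215621192556}{425271448025}$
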